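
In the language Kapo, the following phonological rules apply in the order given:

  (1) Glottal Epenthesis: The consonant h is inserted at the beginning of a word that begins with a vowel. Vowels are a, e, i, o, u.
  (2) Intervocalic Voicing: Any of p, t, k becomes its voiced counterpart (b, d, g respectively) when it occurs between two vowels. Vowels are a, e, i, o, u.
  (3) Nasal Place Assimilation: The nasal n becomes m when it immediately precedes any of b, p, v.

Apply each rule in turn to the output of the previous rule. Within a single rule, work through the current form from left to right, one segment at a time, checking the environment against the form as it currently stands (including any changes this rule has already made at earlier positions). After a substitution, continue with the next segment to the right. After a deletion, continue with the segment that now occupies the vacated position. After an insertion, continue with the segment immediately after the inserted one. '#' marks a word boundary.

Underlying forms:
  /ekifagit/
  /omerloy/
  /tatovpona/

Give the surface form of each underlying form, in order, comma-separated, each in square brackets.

[hegifagit], [homerloy], [tadovpona]

/ekifagit/:
  (1) Glottal Epenthesis: [ekifagit] → [hekifagit]
  (2) Intervocalic Voicing: [hekifagit] → [hegifagit]
  (3) Nasal Place Assimilation: no change — [hegifagit]
/omerloy/:
  (1) Glottal Epenthesis: [omerloy] → [homerloy]
  (2) Intervocalic Voicing: no change — [homerloy]
  (3) Nasal Place Assimilation: no change — [homerloy]
/tatovpona/:
  (1) Glottal Epenthesis: no change — [tatovpona]
  (2) Intervocalic Voicing: [tatovpona] → [tadovpona]
  (3) Nasal Place Assimilation: no change — [tadovpona]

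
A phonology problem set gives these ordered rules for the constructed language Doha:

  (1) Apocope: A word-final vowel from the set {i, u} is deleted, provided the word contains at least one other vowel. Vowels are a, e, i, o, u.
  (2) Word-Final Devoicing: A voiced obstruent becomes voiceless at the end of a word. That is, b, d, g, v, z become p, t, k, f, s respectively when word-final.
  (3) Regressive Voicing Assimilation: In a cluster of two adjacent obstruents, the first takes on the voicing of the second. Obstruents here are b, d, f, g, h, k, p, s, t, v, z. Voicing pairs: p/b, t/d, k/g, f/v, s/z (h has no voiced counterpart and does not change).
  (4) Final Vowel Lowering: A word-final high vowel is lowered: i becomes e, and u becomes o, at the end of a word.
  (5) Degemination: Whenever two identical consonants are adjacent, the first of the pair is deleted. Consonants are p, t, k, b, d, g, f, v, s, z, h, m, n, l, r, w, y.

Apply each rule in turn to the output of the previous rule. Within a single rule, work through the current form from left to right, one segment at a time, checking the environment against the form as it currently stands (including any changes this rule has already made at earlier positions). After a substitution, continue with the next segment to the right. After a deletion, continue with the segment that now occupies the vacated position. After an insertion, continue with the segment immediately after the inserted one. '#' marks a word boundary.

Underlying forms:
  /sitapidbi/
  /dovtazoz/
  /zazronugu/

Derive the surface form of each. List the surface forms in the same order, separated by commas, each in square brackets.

[sitapitp], [doftazos], [zazronuk]

/sitapidbi/:
  (1) Apocope: [sitapidbi] → [sitapidb]
  (2) Word-Final Devoicing: [sitapidb] → [sitapidp]
  (3) Regressive Voicing Assimilation: [sitapidp] → [sitapitp]
  (4) Final Vowel Lowering: no change — [sitapitp]
  (5) Degemination: no change — [sitapitp]
/dovtazoz/:
  (1) Apocope: no change — [dovtazoz]
  (2) Word-Final Devoicing: [dovtazoz] → [dovtazos]
  (3) Regressive Voicing Assimilation: [dovtazos] → [doftazos]
  (4) Final Vowel Lowering: no change — [doftazos]
  (5) Degemination: no change — [doftazos]
/zazronugu/:
  (1) Apocope: [zazronugu] → [zazronug]
  (2) Word-Final Devoicing: [zazronug] → [zazronuk]
  (3) Regressive Voicing Assimilation: no change — [zazronuk]
  (4) Final Vowel Lowering: no change — [zazronuk]
  (5) Degemination: no change — [zazronuk]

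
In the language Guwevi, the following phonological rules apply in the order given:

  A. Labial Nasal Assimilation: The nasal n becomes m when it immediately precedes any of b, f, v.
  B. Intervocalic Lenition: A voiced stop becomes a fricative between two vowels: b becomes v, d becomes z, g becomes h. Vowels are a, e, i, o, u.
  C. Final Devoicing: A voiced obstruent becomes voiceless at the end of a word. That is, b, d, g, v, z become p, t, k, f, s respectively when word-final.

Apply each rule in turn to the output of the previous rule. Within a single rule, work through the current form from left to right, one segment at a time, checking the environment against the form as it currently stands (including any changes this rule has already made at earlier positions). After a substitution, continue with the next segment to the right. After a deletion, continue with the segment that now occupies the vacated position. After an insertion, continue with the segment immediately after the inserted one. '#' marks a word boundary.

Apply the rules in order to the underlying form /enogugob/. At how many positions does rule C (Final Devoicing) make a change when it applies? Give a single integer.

A Labial Nasal Assimilation: no change — [enogugob]
B Intervocalic Lenition: [enogugob] → [enohuhob]
C Final Devoicing: [enohuhob] → [enohuhop]
Rule C changed 1 position(s).

1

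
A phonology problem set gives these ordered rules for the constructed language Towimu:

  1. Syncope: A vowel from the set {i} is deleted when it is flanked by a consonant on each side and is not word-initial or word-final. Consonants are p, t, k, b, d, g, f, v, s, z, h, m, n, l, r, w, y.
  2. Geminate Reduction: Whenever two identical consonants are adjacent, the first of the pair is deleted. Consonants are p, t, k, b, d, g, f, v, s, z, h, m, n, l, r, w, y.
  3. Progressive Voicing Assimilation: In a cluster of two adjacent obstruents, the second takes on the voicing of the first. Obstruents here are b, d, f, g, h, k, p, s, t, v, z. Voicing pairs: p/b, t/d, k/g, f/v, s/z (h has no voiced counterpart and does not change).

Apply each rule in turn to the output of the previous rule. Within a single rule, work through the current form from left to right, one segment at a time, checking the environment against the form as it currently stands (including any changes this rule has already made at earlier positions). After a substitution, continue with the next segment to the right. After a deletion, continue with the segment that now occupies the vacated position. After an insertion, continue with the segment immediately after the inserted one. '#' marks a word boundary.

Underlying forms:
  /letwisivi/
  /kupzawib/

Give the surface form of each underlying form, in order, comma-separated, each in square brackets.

[letwsfi], [kupsawb]

/letwisivi/:
  1 Syncope: [letwisivi] → [letwsvi]
  2 Geminate Reduction: no change — [letwsvi]
  3 Progressive Voicing Assimilation: [letwsvi] → [letwsfi]
/kupzawib/:
  1 Syncope: [kupzawib] → [kupzawb]
  2 Geminate Reduction: no change — [kupzawb]
  3 Progressive Voicing Assimilation: [kupzawb] → [kupsawb]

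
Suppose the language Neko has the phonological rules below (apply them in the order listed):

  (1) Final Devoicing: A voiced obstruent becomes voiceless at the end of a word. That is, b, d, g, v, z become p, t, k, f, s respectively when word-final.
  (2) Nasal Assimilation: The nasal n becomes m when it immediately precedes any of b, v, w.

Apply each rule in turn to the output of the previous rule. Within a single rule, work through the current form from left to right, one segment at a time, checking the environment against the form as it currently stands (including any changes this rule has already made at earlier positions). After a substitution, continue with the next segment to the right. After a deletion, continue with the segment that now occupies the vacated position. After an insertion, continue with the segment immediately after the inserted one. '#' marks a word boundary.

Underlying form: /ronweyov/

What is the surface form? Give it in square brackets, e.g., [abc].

[romweyof]

(1) Final Devoicing: [ronweyov] → [ronweyof]
(2) Nasal Assimilation: [ronweyof] → [romweyof]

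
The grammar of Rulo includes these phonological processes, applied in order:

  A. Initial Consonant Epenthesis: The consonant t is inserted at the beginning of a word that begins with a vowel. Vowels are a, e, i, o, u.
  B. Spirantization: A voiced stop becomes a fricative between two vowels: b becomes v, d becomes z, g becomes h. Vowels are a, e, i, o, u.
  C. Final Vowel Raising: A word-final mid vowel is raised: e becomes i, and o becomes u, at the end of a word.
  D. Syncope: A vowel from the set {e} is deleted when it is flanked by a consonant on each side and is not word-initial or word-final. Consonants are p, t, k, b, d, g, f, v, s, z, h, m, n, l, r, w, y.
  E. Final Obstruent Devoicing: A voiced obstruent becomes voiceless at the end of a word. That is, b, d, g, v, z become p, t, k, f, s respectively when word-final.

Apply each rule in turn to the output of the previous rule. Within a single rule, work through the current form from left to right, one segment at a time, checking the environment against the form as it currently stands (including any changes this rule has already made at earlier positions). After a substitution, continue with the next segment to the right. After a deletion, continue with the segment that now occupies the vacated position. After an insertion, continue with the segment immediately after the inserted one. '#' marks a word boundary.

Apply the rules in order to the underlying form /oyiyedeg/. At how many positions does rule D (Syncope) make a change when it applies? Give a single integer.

A Initial Consonant Epenthesis: [oyiyedeg] → [toyiyedeg]
B Spirantization: [toyiyedeg] → [toyiyezeg]
C Final Vowel Raising: no change — [toyiyezeg]
D Syncope: [toyiyezeg] → [toyiyzg]
E Final Obstruent Devoicing: [toyiyzg] → [toyiyzk]
Rule D changed 2 position(s).

2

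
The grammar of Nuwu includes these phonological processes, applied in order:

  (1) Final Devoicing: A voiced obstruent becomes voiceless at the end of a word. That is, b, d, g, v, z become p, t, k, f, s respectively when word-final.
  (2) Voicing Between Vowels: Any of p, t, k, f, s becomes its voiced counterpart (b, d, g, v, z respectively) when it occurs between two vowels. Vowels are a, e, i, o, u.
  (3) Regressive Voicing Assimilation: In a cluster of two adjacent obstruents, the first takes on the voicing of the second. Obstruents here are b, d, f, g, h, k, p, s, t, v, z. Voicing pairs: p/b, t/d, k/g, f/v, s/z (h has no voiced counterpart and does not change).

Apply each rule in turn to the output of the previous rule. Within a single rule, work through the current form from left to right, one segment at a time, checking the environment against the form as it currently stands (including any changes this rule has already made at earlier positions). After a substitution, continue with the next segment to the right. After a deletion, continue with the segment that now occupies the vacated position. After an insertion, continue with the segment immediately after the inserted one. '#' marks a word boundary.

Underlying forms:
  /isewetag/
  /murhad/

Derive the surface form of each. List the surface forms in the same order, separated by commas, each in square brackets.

[izewedak], [murhat]

/isewetag/:
  (1) Final Devoicing: [isewetag] → [isewetak]
  (2) Voicing Between Vowels: [isewetak] → [izewedak]
  (3) Regressive Voicing Assimilation: no change — [izewedak]
/murhad/:
  (1) Final Devoicing: [murhad] → [murhat]
  (2) Voicing Between Vowels: no change — [murhat]
  (3) Regressive Voicing Assimilation: no change — [murhat]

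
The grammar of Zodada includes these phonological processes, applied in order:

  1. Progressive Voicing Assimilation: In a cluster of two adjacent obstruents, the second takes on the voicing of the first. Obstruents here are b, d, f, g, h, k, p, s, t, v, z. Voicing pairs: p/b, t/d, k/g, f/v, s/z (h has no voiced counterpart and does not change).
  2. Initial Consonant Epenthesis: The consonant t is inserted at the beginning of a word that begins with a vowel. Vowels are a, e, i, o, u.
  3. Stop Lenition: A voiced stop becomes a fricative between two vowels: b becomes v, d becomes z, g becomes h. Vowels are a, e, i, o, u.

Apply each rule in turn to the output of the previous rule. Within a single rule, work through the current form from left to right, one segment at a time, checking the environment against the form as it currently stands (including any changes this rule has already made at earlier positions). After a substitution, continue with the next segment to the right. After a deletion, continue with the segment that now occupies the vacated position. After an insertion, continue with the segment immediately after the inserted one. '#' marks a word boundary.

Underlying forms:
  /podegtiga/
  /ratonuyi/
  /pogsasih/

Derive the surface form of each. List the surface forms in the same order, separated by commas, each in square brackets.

/podegtiga/:
  1 Progressive Voicing Assimilation: [podegtiga] → [podegdiga]
  2 Initial Consonant Epenthesis: no change — [podegdiga]
  3 Stop Lenition: [podegdiga] → [pozegdiha]
/ratonuyi/:
  1 Progressive Voicing Assimilation: no change — [ratonuyi]
  2 Initial Consonant Epenthesis: no change — [ratonuyi]
  3 Stop Lenition: no change — [ratonuyi]
/pogsasih/:
  1 Progressive Voicing Assimilation: [pogsasih] → [pogzasih]
  2 Initial Consonant Epenthesis: no change — [pogzasih]
  3 Stop Lenition: no change — [pogzasih]

[pozegdiha], [ratonuyi], [pogzasih]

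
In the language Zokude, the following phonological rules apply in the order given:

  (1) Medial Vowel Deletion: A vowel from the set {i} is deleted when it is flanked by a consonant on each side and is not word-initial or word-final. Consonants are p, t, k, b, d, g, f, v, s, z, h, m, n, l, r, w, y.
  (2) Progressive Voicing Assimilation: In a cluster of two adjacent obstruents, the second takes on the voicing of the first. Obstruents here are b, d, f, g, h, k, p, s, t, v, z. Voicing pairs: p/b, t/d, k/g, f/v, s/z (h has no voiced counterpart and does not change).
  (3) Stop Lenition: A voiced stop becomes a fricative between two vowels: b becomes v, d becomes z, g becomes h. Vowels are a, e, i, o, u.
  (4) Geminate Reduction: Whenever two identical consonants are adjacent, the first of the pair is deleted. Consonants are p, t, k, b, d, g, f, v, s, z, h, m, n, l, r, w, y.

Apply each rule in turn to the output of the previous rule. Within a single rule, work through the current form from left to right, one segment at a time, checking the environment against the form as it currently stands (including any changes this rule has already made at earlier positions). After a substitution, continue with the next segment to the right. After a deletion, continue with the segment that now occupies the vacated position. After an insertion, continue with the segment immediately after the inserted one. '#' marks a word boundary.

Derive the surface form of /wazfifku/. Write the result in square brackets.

(1) Medial Vowel Deletion: [wazfifku] → [wazffku]
(2) Progressive Voicing Assimilation: [wazffku] → [wazvvgu]
(3) Stop Lenition: no change — [wazvvgu]
(4) Geminate Reduction: [wazvvgu] → [wazvgu]

[wazvgu]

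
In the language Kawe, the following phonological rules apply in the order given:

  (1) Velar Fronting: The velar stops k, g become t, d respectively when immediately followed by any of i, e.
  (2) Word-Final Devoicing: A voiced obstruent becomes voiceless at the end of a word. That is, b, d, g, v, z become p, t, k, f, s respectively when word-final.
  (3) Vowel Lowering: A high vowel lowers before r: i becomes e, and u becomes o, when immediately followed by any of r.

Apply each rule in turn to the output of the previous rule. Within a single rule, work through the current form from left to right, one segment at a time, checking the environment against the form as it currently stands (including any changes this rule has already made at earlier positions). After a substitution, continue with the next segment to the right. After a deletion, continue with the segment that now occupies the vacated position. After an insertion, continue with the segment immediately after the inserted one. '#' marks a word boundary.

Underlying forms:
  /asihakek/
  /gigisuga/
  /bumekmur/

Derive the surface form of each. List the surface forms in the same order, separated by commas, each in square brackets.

/asihakek/:
  (1) Velar Fronting: [asihakek] → [asihatek]
  (2) Word-Final Devoicing: no change — [asihatek]
  (3) Vowel Lowering: no change — [asihatek]
/gigisuga/:
  (1) Velar Fronting: [gigisuga] → [didisuga]
  (2) Word-Final Devoicing: no change — [didisuga]
  (3) Vowel Lowering: no change — [didisuga]
/bumekmur/:
  (1) Velar Fronting: no change — [bumekmur]
  (2) Word-Final Devoicing: no change — [bumekmur]
  (3) Vowel Lowering: [bumekmur] → [bumekmor]

[asihatek], [didisuga], [bumekmor]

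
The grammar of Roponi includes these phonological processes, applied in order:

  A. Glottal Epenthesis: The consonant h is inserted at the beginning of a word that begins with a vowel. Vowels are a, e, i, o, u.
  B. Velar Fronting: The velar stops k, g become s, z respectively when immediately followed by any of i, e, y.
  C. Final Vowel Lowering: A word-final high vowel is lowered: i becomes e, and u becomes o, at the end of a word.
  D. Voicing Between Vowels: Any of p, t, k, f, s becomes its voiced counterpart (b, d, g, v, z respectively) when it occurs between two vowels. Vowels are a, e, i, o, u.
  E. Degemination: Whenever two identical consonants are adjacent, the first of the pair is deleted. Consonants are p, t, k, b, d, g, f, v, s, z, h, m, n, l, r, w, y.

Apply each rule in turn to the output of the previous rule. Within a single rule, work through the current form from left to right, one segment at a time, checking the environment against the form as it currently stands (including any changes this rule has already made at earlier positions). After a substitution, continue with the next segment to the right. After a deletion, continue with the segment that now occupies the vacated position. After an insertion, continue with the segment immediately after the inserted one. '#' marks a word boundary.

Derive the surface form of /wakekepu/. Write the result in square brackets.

A Glottal Epenthesis: no change — [wakekepu]
B Velar Fronting: [wakekepu] → [wasesepu]
C Final Vowel Lowering: [wasesepu] → [wasesepo]
D Voicing Between Vowels: [wasesepo] → [wazezebo]
E Degemination: no change — [wazezebo]

[wazezebo]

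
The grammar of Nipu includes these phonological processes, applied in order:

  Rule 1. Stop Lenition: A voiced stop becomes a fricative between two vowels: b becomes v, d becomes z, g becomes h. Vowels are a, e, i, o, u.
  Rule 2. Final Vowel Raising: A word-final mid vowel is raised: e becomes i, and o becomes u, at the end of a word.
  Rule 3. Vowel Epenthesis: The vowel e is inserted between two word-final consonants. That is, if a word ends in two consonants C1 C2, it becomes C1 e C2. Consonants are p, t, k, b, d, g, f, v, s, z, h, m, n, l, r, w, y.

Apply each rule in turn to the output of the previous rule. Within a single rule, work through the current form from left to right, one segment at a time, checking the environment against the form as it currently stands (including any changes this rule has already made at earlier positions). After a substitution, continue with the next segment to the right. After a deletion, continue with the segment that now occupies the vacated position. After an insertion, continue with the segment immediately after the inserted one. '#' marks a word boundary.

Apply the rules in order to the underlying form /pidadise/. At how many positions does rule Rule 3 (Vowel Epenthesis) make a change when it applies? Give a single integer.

Rule 1 Stop Lenition: [pidadise] → [pizazise]
Rule 2 Final Vowel Raising: [pizazise] → [pizazisi]
Rule 3 Vowel Epenthesis: no change — [pizazisi]
Rule Rule 3 changed 0 position(s).

0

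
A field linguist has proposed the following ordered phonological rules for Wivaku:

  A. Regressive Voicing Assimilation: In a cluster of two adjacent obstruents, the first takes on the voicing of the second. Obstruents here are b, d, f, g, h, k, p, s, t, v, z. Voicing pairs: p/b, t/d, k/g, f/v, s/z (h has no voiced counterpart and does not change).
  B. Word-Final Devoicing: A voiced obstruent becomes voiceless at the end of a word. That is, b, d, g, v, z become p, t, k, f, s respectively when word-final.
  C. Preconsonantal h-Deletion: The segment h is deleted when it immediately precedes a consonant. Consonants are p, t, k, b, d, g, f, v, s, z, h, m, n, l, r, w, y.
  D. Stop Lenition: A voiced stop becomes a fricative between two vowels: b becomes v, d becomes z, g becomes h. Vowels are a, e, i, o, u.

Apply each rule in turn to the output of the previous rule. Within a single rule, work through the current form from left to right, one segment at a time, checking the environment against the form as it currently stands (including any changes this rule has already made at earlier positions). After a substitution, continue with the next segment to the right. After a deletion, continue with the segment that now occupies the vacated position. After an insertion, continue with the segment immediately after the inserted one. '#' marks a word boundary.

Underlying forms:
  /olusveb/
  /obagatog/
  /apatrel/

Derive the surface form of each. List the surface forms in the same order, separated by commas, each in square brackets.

/olusveb/:
  A Regressive Voicing Assimilation: [olusveb] → [oluzveb]
  B Word-Final Devoicing: [oluzveb] → [oluzvep]
  C Preconsonantal h-Deletion: no change — [oluzvep]
  D Stop Lenition: no change — [oluzvep]
/obagatog/:
  A Regressive Voicing Assimilation: no change — [obagatog]
  B Word-Final Devoicing: [obagatog] → [obagatok]
  C Preconsonantal h-Deletion: no change — [obagatok]
  D Stop Lenition: [obagatok] → [ovahatok]
/apatrel/:
  A Regressive Voicing Assimilation: no change — [apatrel]
  B Word-Final Devoicing: no change — [apatrel]
  C Preconsonantal h-Deletion: no change — [apatrel]
  D Stop Lenition: no change — [apatrel]

[oluzvep], [ovahatok], [apatrel]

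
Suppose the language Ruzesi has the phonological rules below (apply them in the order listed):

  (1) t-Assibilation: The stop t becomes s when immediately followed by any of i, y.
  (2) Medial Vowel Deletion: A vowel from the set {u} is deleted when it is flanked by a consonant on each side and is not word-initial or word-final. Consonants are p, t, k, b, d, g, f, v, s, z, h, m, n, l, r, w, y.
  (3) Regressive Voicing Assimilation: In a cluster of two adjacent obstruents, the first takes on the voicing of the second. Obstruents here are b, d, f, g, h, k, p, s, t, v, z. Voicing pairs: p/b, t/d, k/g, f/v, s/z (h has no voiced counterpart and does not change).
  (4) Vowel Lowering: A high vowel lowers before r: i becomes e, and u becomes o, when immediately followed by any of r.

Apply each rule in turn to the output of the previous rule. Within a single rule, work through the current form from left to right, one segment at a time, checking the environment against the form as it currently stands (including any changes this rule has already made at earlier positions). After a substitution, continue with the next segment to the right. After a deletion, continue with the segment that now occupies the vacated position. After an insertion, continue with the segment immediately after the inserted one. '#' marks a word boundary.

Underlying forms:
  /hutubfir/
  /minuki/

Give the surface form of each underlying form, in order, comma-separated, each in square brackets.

/hutubfir/:
  (1) t-Assibilation: no change — [hutubfir]
  (2) Medial Vowel Deletion: [hutubfir] → [htbfir]
  (3) Regressive Voicing Assimilation: [htbfir] → [hdpfir]
  (4) Vowel Lowering: [hdpfir] → [hdpfer]
/minuki/:
  (1) t-Assibilation: no change — [minuki]
  (2) Medial Vowel Deletion: [minuki] → [minki]
  (3) Regressive Voicing Assimilation: no change — [minki]
  (4) Vowel Lowering: no change — [minki]

[hdpfer], [minki]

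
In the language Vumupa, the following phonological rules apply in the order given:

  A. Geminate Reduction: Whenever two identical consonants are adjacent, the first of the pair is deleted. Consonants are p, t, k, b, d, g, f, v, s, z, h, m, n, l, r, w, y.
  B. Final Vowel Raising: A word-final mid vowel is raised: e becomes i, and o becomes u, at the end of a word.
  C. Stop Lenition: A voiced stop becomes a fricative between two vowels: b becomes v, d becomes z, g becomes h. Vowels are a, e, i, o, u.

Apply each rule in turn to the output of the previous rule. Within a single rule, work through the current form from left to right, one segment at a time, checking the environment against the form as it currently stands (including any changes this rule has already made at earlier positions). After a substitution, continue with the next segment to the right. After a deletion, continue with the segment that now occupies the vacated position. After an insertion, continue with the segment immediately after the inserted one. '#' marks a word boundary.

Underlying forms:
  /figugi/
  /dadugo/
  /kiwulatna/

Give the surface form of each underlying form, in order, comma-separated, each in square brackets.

[fihuhi], [dazuhu], [kiwulatna]

/figugi/:
  A Geminate Reduction: no change — [figugi]
  B Final Vowel Raising: no change — [figugi]
  C Stop Lenition: [figugi] → [fihuhi]
/dadugo/:
  A Geminate Reduction: no change — [dadugo]
  B Final Vowel Raising: [dadugo] → [dadugu]
  C Stop Lenition: [dadugu] → [dazuhu]
/kiwulatna/:
  A Geminate Reduction: no change — [kiwulatna]
  B Final Vowel Raising: no change — [kiwulatna]
  C Stop Lenition: no change — [kiwulatna]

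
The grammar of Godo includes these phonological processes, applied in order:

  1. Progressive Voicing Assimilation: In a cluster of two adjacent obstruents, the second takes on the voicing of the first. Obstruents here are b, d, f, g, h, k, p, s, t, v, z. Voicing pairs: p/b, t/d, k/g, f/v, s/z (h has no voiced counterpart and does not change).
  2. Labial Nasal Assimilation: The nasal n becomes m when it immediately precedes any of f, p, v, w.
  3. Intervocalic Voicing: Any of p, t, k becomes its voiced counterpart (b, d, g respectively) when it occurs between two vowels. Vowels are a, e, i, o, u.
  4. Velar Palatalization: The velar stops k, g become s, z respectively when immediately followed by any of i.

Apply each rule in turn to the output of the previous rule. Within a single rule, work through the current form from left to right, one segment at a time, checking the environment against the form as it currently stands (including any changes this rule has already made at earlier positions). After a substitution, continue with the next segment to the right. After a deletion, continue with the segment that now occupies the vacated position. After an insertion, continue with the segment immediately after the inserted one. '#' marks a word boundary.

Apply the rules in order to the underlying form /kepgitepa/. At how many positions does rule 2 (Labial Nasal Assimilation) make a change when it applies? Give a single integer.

0

1 Progressive Voicing Assimilation: [kepgitepa] → [kepkitepa]
2 Labial Nasal Assimilation: no change — [kepkitepa]
3 Intervocalic Voicing: [kepkitepa] → [kepkideba]
4 Velar Palatalization: [kepkideba] → [kepsideba]
Rule 2 changed 0 position(s).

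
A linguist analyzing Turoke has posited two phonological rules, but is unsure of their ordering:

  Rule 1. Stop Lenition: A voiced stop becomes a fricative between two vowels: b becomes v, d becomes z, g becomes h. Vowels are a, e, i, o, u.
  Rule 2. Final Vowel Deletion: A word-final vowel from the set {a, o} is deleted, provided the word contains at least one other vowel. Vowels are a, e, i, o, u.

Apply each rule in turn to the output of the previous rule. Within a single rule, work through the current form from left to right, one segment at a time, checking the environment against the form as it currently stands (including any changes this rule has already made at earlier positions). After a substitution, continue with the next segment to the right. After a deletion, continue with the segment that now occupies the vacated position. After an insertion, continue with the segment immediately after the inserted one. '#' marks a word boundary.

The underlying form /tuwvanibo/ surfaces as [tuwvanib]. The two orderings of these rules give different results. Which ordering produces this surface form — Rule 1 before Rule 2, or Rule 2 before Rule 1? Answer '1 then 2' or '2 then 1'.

Order 1 then 2:
  1 Stop Lenition: [tuwvanibo] → [tuwvanivo]
  2 Final Vowel Deletion: [tuwvanivo] → [tuwvaniv]
  result: [tuwvaniv]
Order 2 then 1:
  2 Final Vowel Deletion: [tuwvanibo] → [tuwvanib]
  1 Stop Lenition: no change — [tuwvanib]
  result: [tuwvanib]

2 then 1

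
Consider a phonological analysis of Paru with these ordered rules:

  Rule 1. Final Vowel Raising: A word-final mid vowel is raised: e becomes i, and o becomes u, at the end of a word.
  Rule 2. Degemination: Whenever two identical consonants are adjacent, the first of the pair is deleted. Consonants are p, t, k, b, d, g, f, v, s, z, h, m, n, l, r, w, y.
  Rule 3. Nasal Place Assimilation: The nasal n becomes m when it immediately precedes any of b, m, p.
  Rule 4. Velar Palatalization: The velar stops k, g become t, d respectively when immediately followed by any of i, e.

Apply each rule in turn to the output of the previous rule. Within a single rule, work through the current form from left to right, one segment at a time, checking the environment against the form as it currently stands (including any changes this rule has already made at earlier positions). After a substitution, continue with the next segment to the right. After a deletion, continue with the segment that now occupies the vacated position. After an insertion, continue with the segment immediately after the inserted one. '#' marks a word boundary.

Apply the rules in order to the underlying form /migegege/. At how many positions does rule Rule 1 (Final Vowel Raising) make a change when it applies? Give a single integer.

Rule 1 Final Vowel Raising: [migegege] → [migegegi]
Rule 2 Degemination: no change — [migegegi]
Rule 3 Nasal Place Assimilation: no change — [migegegi]
Rule 4 Velar Palatalization: [migegegi] → [midededi]
Rule Rule 1 changed 1 position(s).

1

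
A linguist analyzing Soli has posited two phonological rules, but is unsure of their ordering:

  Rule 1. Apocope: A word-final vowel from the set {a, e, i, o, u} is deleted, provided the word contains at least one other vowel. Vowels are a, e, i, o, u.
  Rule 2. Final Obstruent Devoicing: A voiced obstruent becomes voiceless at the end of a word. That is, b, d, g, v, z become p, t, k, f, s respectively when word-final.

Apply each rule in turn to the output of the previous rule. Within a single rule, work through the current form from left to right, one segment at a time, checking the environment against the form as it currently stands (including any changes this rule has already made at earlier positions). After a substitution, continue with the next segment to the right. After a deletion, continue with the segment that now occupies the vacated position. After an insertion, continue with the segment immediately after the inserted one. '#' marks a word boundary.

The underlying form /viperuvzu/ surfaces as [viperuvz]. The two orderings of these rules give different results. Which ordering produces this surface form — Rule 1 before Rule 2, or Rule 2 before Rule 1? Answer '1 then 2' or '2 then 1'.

2 then 1

Order 1 then 2:
  1 Apocope: [viperuvzu] → [viperuvz]
  2 Final Obstruent Devoicing: [viperuvz] → [viperuvs]
  result: [viperuvs]
Order 2 then 1:
  2 Final Obstruent Devoicing: no change — [viperuvzu]
  1 Apocope: [viperuvzu] → [viperuvz]
  result: [viperuvz]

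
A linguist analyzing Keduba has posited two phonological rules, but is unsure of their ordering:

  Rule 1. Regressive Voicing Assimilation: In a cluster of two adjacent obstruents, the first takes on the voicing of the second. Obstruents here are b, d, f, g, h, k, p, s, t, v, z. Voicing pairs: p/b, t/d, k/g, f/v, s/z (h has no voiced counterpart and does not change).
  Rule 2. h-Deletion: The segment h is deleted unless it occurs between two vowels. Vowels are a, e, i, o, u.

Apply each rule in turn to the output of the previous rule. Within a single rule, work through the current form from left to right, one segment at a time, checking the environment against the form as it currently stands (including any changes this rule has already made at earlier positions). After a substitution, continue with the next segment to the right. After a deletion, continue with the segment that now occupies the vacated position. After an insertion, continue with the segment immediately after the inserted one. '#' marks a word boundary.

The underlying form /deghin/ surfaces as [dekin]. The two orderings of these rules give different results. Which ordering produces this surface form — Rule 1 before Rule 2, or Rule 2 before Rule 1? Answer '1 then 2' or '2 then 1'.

Order 1 then 2:
  1 Regressive Voicing Assimilation: [deghin] → [dekhin]
  2 h-Deletion: [dekhin] → [dekin]
  result: [dekin]
Order 2 then 1:
  2 h-Deletion: [deghin] → [degin]
  1 Regressive Voicing Assimilation: no change — [degin]
  result: [degin]

1 then 2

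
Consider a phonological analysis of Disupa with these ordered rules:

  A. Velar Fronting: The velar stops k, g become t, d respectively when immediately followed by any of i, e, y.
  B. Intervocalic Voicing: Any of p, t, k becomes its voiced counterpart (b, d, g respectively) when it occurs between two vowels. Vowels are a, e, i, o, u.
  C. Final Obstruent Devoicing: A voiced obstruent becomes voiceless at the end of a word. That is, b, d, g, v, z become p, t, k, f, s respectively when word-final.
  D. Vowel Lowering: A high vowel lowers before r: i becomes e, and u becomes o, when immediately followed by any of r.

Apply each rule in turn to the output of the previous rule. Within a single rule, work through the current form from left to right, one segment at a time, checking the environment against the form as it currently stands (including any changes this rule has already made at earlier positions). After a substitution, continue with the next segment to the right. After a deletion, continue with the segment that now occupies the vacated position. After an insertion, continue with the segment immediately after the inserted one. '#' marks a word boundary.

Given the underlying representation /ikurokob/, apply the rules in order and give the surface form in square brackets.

[igorogop]

A Velar Fronting: no change — [ikurokob]
B Intervocalic Voicing: [ikurokob] → [igurogob]
C Final Obstruent Devoicing: [igurogob] → [igurogop]
D Vowel Lowering: [igurogop] → [igorogop]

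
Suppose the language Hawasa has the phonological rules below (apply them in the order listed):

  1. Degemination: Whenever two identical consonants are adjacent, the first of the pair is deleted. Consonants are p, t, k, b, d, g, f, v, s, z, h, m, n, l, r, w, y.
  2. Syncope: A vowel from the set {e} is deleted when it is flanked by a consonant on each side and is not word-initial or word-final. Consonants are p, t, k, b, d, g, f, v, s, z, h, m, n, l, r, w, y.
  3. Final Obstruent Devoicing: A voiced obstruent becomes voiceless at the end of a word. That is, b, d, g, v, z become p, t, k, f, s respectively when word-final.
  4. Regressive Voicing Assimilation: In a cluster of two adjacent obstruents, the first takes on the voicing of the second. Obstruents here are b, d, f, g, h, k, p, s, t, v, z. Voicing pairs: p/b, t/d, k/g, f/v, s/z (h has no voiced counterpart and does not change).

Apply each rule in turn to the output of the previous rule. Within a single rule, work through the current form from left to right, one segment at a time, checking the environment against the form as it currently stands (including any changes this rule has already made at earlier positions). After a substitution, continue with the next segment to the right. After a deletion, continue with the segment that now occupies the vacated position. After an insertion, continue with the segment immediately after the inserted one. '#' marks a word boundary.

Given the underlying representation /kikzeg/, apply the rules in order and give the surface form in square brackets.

[kigsk]

1 Degemination: no change — [kikzeg]
2 Syncope: [kikzeg] → [kikzg]
3 Final Obstruent Devoicing: [kikzg] → [kikzk]
4 Regressive Voicing Assimilation: [kikzk] → [kigsk]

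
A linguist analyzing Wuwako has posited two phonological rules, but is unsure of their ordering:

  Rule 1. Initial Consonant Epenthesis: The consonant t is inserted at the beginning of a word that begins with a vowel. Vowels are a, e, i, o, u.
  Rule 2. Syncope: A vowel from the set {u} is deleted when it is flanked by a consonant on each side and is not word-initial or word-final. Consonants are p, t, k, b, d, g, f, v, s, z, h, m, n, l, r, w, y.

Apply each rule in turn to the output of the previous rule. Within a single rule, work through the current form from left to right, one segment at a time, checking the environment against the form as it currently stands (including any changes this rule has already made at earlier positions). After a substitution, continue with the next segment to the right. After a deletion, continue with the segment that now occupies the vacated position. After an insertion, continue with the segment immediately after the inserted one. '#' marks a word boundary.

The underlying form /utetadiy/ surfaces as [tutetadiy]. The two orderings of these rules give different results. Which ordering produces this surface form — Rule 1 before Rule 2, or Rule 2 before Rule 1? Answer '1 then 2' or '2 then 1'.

2 then 1

Order 1 then 2:
  1 Initial Consonant Epenthesis: [utetadiy] → [tutetadiy]
  2 Syncope: [tutetadiy] → [ttetadiy]
  result: [ttetadiy]
Order 2 then 1:
  2 Syncope: no change — [utetadiy]
  1 Initial Consonant Epenthesis: [utetadiy] → [tutetadiy]
  result: [tutetadiy]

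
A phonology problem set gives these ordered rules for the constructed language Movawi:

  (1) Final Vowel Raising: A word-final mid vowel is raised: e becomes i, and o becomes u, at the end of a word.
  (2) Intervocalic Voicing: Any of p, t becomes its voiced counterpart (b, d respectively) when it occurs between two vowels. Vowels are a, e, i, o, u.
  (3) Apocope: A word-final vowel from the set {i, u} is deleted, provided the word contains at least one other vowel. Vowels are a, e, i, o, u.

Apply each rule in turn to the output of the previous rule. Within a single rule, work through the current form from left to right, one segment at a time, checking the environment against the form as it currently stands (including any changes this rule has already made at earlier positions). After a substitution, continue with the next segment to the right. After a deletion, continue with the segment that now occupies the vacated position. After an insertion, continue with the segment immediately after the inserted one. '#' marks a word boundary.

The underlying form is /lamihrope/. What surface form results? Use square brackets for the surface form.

(1) Final Vowel Raising: [lamihrope] → [lamihropi]
(2) Intervocalic Voicing: [lamihropi] → [lamihrobi]
(3) Apocope: [lamihrobi] → [lamihrob]

[lamihrob]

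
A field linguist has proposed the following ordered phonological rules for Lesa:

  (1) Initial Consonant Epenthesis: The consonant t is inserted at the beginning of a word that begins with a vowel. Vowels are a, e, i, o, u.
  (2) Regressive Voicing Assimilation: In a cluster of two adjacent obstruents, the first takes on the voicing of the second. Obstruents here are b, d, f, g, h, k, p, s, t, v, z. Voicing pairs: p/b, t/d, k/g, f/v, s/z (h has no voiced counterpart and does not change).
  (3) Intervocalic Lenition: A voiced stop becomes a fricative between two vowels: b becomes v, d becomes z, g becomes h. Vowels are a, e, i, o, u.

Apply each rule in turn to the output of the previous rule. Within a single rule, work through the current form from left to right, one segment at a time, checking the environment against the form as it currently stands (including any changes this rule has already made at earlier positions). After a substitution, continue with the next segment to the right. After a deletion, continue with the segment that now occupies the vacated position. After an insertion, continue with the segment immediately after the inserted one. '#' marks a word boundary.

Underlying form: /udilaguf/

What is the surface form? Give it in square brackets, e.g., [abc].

[tuzilahuf]

(1) Initial Consonant Epenthesis: [udilaguf] → [tudilaguf]
(2) Regressive Voicing Assimilation: no change — [tudilaguf]
(3) Intervocalic Lenition: [tudilaguf] → [tuzilahuf]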